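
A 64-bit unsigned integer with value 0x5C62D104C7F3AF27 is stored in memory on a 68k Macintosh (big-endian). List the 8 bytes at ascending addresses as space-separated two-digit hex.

5C 62 D1 04 C7 F3 AF 27

Split into bytes (most-significant first): 5C 62 D1 04 C7 F3 AF 27.
Big-endian stores the most-significant byte at the lowest address.
So the memory order matches the most-significant-first order: 5C 62 D1 04 C7 F3 AF 27.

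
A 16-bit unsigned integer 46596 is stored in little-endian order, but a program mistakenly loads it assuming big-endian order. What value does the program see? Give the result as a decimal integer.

1206

46596 in 16-bit hexadecimal is 0xB604.
Stored little-endian, the bytes at ascending addresses are 04 B6.
Read back as big-endian, the last byte is least significant, giving 0x04B6.
0x04B6 = 1206.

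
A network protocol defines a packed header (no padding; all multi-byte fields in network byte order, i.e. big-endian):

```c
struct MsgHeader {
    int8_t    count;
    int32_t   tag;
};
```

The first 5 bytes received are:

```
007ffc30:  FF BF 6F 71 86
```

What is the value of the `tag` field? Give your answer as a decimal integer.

`tag` follows `count` (1 byte), so it starts at byte offset 1 and occupies 4 bytes.
Bytes at offsets 1..4: BF 6F 71 86.
Big-endian stores the most-significant byte at the lowest address.
The bytes are already most-significant first: 0xBF6F7186.
Top bit is set, so as a signed 32-bit value this is 0xBF6F7186 − 2^32 = -1083215482.

-1083215482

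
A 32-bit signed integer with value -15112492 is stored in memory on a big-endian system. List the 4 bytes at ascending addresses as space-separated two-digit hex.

FF 19 66 D4

Two's complement of -15112492 in 32 bits: 15112492 = 0x00E6992C; invert → 0xFF1966D3; add 1 → 0xFF1966D4.
Split into bytes (most-significant first): FF 19 66 D4.
Big-endian stores the most-significant byte at the lowest address.
So the memory order matches the most-significant-first order: FF 19 66 D4.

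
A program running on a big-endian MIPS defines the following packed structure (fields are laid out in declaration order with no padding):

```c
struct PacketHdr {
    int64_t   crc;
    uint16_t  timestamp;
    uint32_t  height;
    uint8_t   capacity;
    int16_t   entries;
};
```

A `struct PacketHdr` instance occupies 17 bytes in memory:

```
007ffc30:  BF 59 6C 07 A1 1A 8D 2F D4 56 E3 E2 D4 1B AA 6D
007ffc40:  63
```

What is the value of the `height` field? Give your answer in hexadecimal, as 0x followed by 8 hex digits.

`height` follows `crc` (8 B), `timestamp` (2 B), so it starts at offset 8 + 2 = 10 and occupies 4 bytes.
Bytes at offsets 10..13: E3 E2 D4 1B.
Big-endian stores the most-significant byte at the lowest address.
The bytes are already most-significant first: 0xE3E2D41B.

0xE3E2D41B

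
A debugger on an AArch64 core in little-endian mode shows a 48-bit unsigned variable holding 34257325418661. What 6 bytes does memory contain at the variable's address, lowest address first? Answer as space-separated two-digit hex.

34257325418661 in hexadecimal, padded to 48 bits, is 0x1F2827B668A5.
Split into bytes (most-significant first): 1F 28 27 B6 68 A5.
In little-endian order the low byte comes first in memory.
So at ascending addresses the bytes are A5 68 B6 27 28 1F.

A5 68 B6 27 28 1F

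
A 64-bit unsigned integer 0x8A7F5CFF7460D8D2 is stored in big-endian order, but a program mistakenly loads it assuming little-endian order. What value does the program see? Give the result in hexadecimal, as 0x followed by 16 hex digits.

0xD2D86074FF5C7F8A

Stored big-endian, the bytes at ascending addresses are 8A 7F 5C FF 74 60 D8 D2.
Read back as little-endian, the first byte is least significant, giving 0xD2D86074FF5C7F8A.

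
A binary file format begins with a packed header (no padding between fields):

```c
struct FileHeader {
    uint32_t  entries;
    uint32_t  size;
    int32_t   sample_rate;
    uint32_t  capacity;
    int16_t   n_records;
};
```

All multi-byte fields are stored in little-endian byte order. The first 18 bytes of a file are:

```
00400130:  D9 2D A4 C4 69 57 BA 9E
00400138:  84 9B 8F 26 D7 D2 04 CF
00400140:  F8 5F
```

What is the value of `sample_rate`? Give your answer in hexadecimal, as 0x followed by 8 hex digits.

`sample_rate` follows `entries` (4 B), `size` (4 B), so it starts at offset 4 + 4 = 8 and occupies 4 bytes.
Bytes at offsets 8..11: 84 9B 8F 26.
In little-endian order the low byte comes first in memory.
Reassemble most-significant byte first: 26 8F 9B 84 → 0x268F9B84.

0x268F9B84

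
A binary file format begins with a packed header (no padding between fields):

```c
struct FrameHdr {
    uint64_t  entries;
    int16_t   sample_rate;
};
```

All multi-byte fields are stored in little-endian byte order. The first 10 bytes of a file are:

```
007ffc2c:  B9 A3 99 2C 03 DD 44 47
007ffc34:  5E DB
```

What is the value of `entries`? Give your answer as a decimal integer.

`entries` is the first field, at byte offset 0, occupying 8 bytes.
Bytes at offsets 0..7: B9 A3 99 2C 03 DD 44 47.
In little-endian order the low byte comes first in memory.
Reassemble most-significant byte first: 47 44 DD 03 2C 99 A3 B9 → 0x4744DD032C99A3B9.
0x4744DD032C99A3B9 = 5135472480812114873.

5135472480812114873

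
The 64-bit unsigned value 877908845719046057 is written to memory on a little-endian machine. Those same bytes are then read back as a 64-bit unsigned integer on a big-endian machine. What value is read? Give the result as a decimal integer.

12233819061547773452

877908845719046057 in 64-bit hexadecimal is 0x0C2EF5719E41C7A9.
Stored little-endian, the bytes at ascending addresses are A9 C7 41 9E 71 F5 2E 0C.
Read back as big-endian, the last byte is least significant, giving 0xA9C7419E71F52E0C.
0xA9C7419E71F52E0C = 12233819061547773452.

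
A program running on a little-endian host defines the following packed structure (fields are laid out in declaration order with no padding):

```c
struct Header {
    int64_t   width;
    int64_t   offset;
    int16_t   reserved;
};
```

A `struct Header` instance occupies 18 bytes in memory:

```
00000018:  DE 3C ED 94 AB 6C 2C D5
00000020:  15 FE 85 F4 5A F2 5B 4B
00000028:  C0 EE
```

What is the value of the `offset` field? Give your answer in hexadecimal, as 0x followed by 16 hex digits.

`offset` follows `width` (8 bytes), so it starts at byte offset 8 and occupies 8 bytes.
Bytes at offsets 8..15: 15 FE 85 F4 5A F2 5B 4B.
Little-endian stores the least-significant byte at the lowest address.
Reassemble most-significant byte first: 4B 5B F2 5A F4 85 FE 15 → 0x4B5BF25AF485FE15.

0x4B5BF25AF485FE15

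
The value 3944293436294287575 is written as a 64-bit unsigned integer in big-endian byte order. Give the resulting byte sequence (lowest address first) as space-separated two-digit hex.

3944293436294287575 in hexadecimal, padded to 64 bits, is 0x36BCF1FB8839D0D7.
Split into bytes (most-significant first): 36 BC F1 FB 88 39 D0 D7.
Big-endian stores the most-significant byte at the lowest address.
So the memory order matches the most-significant-first order: 36 BC F1 FB 88 39 D0 D7.

36 BC F1 FB 88 39 D0 D7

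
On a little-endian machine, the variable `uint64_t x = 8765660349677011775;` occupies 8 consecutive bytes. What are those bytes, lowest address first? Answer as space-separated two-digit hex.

8765660349677011775 in hexadecimal, padded to 64 bits, is 0x79A5E1A54439833F.
Split into bytes (most-significant first): 79 A5 E1 A5 44 39 83 3F.
Little-endian stores the least-significant byte at the lowest address.
So at ascending addresses the bytes are 3F 83 39 44 A5 E1 A5 79.

3F 83 39 44 A5 E1 A5 79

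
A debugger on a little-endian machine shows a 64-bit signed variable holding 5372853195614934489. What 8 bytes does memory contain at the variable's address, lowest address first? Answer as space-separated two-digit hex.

5372853195614934489 in hexadecimal, padded to 64 bits, is 0x4A903583CAF355D9.
Split into bytes (most-significant first): 4A 90 35 83 CA F3 55 D9.
Little-endian: lowest address holds the least-significant byte.
So at ascending addresses the bytes are D9 55 F3 CA 83 35 90 4A.

D9 55 F3 CA 83 35 90 4A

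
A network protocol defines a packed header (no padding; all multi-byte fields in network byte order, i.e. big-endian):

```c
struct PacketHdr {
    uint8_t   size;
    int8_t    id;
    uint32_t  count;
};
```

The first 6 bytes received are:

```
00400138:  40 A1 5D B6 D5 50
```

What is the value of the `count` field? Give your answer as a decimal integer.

1572263248

`count` follows `size` (1 B), `id` (1 B), so it starts at offset 1 + 1 = 2 and occupies 4 bytes.
Bytes at offsets 2..5: 5D B6 D5 50.
Big-endian: lowest address holds the most-significant byte.
The bytes are already most-significant first: 0x5DB6D550.
0x5DB6D550 = 1572263248.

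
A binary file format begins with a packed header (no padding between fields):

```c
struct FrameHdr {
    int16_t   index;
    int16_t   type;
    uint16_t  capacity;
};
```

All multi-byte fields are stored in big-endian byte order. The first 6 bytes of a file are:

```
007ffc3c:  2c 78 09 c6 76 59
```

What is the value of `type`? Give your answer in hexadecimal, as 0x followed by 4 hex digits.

0x09C6

`type` follows `index` (2 bytes), so it starts at byte offset 2 and occupies 2 bytes.
Bytes at offsets 2..3: 09 C6.
Big-endian stores the most-significant byte at the lowest address.
The bytes are already most-significant first: 0x09C6.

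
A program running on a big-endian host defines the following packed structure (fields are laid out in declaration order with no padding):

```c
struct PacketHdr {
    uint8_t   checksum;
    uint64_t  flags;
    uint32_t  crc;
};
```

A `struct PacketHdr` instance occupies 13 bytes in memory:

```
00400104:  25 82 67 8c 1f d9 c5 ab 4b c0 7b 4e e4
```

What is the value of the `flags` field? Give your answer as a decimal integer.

`flags` follows `checksum` (1 byte), so it starts at byte offset 1 and occupies 8 bytes.
Bytes at offsets 1..8: 82 67 8C 1F D9 C5 AB 4B.
Big-endian: lowest address holds the most-significant byte.
The bytes are already most-significant first: 0x82678C1FD9C5AB4B.
0x82678C1FD9C5AB4B = 9396633215957314379.

9396633215957314379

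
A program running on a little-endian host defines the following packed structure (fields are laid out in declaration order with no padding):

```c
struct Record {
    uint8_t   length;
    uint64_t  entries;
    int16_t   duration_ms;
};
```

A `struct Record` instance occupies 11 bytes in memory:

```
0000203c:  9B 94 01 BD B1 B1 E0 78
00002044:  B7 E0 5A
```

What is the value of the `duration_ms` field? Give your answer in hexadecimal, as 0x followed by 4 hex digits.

`duration_ms` follows `length` (1 B), `entries` (8 B), so it starts at offset 1 + 8 = 9 and occupies 2 bytes.
Bytes at offsets 9..10: E0 5A.
Little-endian stores the least-significant byte at the lowest address.
Reassemble most-significant byte first: 5A E0 → 0x5AE0.

0x5AE0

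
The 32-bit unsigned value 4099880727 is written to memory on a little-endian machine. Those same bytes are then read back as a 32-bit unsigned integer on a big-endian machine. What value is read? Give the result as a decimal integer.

4099880727 in 32-bit hexadecimal is 0xF45F3717.
Stored little-endian, the bytes at ascending addresses are 17 37 5F F4.
Read back as big-endian, the last byte is least significant, giving 0x17375FF4.
0x17375FF4 = 389505012.

389505012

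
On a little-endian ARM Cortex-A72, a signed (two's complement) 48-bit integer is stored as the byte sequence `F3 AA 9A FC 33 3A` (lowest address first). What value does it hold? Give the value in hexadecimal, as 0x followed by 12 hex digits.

0x3A33FC9AAAF3

Little-endian stores the least-significant byte at the lowest address.
Reassemble most-significant byte first: 3A 33 FC 9A AA F3 → 0x3A33FC9AAAF3.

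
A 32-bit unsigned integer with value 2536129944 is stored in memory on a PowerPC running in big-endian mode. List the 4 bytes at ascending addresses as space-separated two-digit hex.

97 2A 45 98

2536129944 in hexadecimal, padded to 32 bits, is 0x972A4598.
Split into bytes (most-significant first): 97 2A 45 98.
Big-endian stores the most-significant byte at the lowest address.
So the memory order matches the most-significant-first order: 97 2A 45 98.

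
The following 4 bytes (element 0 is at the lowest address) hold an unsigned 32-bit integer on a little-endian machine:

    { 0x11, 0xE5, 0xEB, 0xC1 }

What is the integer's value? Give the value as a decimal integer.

Little-endian stores the least-significant byte at the lowest address.
Reassemble most-significant byte first: C1 EB E5 11 → 0xC1EBE511.
0xC1EBE511 = 3253462289.

3253462289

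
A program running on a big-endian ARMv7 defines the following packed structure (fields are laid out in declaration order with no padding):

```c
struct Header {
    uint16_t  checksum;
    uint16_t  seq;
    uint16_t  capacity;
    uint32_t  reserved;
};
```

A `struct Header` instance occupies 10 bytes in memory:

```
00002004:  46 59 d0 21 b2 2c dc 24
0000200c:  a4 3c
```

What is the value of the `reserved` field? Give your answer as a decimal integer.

3693388860

`reserved` follows `checksum` (2 B), `seq` (2 B), `capacity` (2 B), so it starts at offset 2 + 2 + 2 = 6 and occupies 4 bytes.
Bytes at offsets 6..9: DC 24 A4 3C.
In big-endian order the high byte comes first in memory.
The bytes are already most-significant first: 0xDC24A43C.
0xDC24A43C = 3693388860.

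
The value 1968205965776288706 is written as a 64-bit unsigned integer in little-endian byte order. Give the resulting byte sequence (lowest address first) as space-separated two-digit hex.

1968205965776288706 in hexadecimal, padded to 64 bits, is 0x1B5078E5DAE67BC2.
Split into bytes (most-significant first): 1B 50 78 E5 DA E6 7B C2.
In little-endian order the low byte comes first in memory.
So at ascending addresses the bytes are C2 7B E6 DA E5 78 50 1B.

C2 7B E6 DA E5 78 50 1B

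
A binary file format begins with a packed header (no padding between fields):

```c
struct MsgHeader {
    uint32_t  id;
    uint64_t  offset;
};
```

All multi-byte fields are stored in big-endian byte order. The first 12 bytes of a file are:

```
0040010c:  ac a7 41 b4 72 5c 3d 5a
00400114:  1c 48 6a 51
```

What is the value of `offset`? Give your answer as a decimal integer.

8240528875412023889

`offset` follows `id` (4 bytes), so it starts at byte offset 4 and occupies 8 bytes.
Bytes at offsets 4..11: 72 5C 3D 5A 1C 48 6A 51.
Big-endian: lowest address holds the most-significant byte.
The bytes are already most-significant first: 0x725C3D5A1C486A51.
0x725C3D5A1C486A51 = 8240528875412023889.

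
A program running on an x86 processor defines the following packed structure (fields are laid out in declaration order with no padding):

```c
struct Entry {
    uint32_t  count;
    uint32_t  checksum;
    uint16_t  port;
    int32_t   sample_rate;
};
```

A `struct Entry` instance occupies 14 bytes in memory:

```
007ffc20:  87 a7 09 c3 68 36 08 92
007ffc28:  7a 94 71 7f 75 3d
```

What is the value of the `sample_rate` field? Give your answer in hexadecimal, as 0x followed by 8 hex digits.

`sample_rate` follows `count` (4 B), `checksum` (4 B), `port` (2 B), so it starts at offset 4 + 4 + 2 = 10 and occupies 4 bytes.
Bytes at offsets 10..13: 71 7F 75 3D.
Little-endian: lowest address holds the least-significant byte.
Reassemble most-significant byte first: 3D 75 7F 71 → 0x3D757F71.

0x3D757F71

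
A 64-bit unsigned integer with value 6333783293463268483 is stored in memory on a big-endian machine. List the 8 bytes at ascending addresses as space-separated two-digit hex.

6333783293463268483 in hexadecimal, padded to 64 bits, is 0x57E61E58FB2E8C83.
Split into bytes (most-significant first): 57 E6 1E 58 FB 2E 8C 83.
In big-endian order the high byte comes first in memory.
So the memory order matches the most-significant-first order: 57 E6 1E 58 FB 2E 8C 83.

57 E6 1E 58 FB 2E 8C 83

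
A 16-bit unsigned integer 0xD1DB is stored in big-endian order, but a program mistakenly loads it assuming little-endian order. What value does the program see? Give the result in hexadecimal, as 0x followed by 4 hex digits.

0xDBD1

Stored big-endian, the bytes at ascending addresses are D1 DB.
Read back as little-endian, the first byte is least significant, giving 0xDBD1.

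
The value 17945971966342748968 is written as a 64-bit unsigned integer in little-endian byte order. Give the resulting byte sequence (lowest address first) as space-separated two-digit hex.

17945971966342748968 in hexadecimal, padded to 64 bits, is 0xF90CE66BEAFA5B28.
Split into bytes (most-significant first): F9 0C E6 6B EA FA 5B 28.
Little-endian stores the least-significant byte at the lowest address.
So at ascending addresses the bytes are 28 5B FA EA 6B E6 0C F9.

28 5B FA EA 6B E6 0C F9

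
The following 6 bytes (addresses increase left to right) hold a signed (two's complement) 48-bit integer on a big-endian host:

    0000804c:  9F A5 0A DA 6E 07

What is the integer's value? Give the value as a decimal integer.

In big-endian order the high byte comes first in memory.
The bytes are already most-significant first: 0x9FA50ADA6E07.
Top bit is set, so as a signed 48-bit value this is 0x9FA50ADA6E07 − 2^48 = -105943776203257.

-105943776203257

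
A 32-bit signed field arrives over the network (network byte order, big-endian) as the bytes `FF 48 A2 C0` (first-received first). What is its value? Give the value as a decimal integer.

Big-endian stores the most-significant byte at the lowest address.
The bytes are already most-significant first: 0xFF48A2C0.
Top bit is set, so as a signed 32-bit value this is 0xFF48A2C0 − 2^32 = -12016960.

-12016960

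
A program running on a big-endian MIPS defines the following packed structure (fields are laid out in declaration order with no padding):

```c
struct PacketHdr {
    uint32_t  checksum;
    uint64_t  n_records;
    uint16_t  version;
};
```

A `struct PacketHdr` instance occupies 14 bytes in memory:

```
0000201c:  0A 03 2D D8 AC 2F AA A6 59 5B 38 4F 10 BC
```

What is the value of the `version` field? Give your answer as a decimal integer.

`version` follows `checksum` (4 B), `n_records` (8 B), so it starts at offset 4 + 8 = 12 and occupies 2 bytes.
Bytes at offsets 12..13: 10 BC.
In big-endian order the high byte comes first in memory.
The bytes are already most-significant first: 0x10BC.
0x10BC = 4284.

4284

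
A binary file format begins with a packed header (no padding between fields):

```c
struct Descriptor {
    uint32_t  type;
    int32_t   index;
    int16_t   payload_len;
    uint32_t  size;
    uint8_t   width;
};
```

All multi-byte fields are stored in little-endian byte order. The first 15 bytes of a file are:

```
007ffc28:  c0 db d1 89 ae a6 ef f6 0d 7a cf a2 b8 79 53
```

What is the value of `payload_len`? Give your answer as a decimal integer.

`payload_len` follows `type` (4 B), `index` (4 B), so it starts at offset 4 + 4 = 8 and occupies 2 bytes.
Bytes at offsets 8..9: 0D 7A.
Little-endian: lowest address holds the least-significant byte.
Reassemble most-significant byte first: 7A 0D → 0x7A0D.
0x7A0D = 31245.

31245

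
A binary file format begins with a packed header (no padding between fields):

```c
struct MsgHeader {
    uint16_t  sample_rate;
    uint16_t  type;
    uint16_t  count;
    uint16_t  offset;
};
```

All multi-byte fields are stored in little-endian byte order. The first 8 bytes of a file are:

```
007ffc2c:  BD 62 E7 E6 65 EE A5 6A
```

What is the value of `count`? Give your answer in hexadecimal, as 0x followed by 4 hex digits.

0xEE65

`count` follows `sample_rate` (2 B), `type` (2 B), so it starts at offset 2 + 2 = 4 and occupies 2 bytes.
Bytes at offsets 4..5: 65 EE.
Little-endian stores the least-significant byte at the lowest address.
Reassemble most-significant byte first: EE 65 → 0xEE65.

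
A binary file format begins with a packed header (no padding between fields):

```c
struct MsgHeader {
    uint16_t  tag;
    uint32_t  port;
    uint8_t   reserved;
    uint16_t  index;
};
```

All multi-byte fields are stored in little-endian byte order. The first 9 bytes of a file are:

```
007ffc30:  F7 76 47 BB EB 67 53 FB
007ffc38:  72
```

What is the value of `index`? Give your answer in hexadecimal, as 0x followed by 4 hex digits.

`index` follows `tag` (2 B), `port` (4 B), `reserved` (1 B), so it starts at offset 2 + 4 + 1 = 7 and occupies 2 bytes.
Bytes at offsets 7..8: FB 72.
Little-endian stores the least-significant byte at the lowest address.
Reassemble most-significant byte first: 72 FB → 0x72FB.

0x72FB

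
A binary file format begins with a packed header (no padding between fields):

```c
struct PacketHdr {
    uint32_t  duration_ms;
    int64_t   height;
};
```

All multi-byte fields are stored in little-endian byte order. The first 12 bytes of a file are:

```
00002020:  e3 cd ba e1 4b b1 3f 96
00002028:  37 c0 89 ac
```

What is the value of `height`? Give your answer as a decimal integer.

-6014064482400095925

`height` follows `duration_ms` (4 bytes), so it starts at byte offset 4 and occupies 8 bytes.
Bytes at offsets 4..11: 4B B1 3F 96 37 C0 89 AC.
Little-endian stores the least-significant byte at the lowest address.
Reassemble most-significant byte first: AC 89 C0 37 96 3F B1 4B → 0xAC89C037963FB14B.
Top bit is set, so as a signed 64-bit value this is 0xAC89C037963FB14B − 2^64 = -6014064482400095925.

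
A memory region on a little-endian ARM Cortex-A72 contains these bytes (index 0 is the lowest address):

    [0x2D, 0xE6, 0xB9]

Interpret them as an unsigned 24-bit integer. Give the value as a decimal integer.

Little-endian: lowest address holds the least-significant byte.
Reassemble most-significant byte first: B9 E6 2D → 0xB9E62D.
0xB9E62D = 12183085.

12183085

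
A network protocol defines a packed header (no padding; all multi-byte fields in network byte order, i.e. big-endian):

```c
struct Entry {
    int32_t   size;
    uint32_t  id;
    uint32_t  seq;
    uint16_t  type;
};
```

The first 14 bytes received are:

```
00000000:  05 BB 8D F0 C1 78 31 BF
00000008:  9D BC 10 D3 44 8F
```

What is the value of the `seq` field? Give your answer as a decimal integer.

2646347987

`seq` follows `size` (4 B), `id` (4 B), so it starts at offset 4 + 4 = 8 and occupies 4 bytes.
Bytes at offsets 8..11: 9D BC 10 D3.
Big-endian: lowest address holds the most-significant byte.
The bytes are already most-significant first: 0x9DBC10D3.
0x9DBC10D3 = 2646347987.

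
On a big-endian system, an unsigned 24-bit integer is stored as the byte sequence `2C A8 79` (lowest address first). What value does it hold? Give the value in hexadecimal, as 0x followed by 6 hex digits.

0x2CA879

Big-endian stores the most-significant byte at the lowest address.
The bytes are already most-significant first: 0x2CA879.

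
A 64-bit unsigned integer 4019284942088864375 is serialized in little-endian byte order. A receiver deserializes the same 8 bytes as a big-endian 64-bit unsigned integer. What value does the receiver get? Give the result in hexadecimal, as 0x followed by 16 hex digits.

0x778248185C5EC737

4019284942088864375 in 64-bit hexadecimal is 0x37C75E5C18488277.
Stored little-endian, the bytes at ascending addresses are 77 82 48 18 5C 5E C7 37.
Read back as big-endian, the last byte is least significant, giving 0x778248185C5EC737.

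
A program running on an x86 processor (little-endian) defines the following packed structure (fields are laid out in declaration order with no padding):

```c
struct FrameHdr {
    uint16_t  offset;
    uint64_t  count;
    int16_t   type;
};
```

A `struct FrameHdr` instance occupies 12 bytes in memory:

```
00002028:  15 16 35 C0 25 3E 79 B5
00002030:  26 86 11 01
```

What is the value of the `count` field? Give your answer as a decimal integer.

`count` follows `offset` (2 bytes), so it starts at byte offset 2 and occupies 8 bytes.
Bytes at offsets 2..9: 35 C0 25 3E 79 B5 26 86.
In little-endian order the low byte comes first in memory.
Reassemble most-significant byte first: 86 26 B5 79 3E 25 C0 35 → 0x8626B5793E25C035.
0x8626B5793E25C035 = 9666613182535680053.

9666613182535680053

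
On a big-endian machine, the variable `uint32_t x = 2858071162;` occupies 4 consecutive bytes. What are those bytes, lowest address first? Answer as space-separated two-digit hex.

AA 5A B4 7A

2858071162 in hexadecimal, padded to 32 bits, is 0xAA5AB47A.
Split into bytes (most-significant first): AA 5A B4 7A.
Big-endian stores the most-significant byte at the lowest address.
So the memory order matches the most-significant-first order: AA 5A B4 7A.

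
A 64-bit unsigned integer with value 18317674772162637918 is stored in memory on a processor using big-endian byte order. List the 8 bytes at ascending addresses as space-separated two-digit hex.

18317674772162637918 in hexadecimal, padded to 64 bits, is 0xFE35742771E3705E.
Split into bytes (most-significant first): FE 35 74 27 71 E3 70 5E.
Big-endian: lowest address holds the most-significant byte.
So the memory order matches the most-significant-first order: FE 35 74 27 71 E3 70 5E.

FE 35 74 27 71 E3 70 5E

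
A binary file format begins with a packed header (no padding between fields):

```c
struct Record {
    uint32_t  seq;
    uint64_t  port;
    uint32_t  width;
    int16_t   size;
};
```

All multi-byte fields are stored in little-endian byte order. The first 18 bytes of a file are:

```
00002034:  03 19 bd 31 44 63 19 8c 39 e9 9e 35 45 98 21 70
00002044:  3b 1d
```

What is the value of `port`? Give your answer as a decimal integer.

`port` follows `seq` (4 bytes), so it starts at byte offset 4 and occupies 8 bytes.
Bytes at offsets 4..11: 44 63 19 8C 39 E9 9E 35.
Little-endian: lowest address holds the least-significant byte.
Reassemble most-significant byte first: 35 9E E9 39 8C 19 63 44 → 0x359EE9398C196344.
0x359EE9398C196344 = 3863781963703345988.

3863781963703345988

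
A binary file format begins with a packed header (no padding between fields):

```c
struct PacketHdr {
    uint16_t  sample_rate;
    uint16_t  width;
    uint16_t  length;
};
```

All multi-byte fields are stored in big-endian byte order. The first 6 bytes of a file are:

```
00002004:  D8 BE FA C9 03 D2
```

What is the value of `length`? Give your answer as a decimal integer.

`length` follows `sample_rate` (2 B), `width` (2 B), so it starts at offset 2 + 2 = 4 and occupies 2 bytes.
Bytes at offsets 4..5: 03 D2.
Big-endian: lowest address holds the most-significant byte.
The bytes are already most-significant first: 0x03D2.
0x03D2 = 978.

978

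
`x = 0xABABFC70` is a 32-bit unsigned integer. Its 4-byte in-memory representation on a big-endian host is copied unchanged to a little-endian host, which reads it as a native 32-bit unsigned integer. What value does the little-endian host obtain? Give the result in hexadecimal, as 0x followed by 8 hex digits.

Stored big-endian, the bytes at ascending addresses are AB AB FC 70.
Read back as little-endian, the first byte is least significant, giving 0x70FCABAB.

0x70FCABAB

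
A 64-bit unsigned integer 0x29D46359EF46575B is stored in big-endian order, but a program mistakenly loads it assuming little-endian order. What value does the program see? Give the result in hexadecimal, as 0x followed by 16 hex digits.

Stored big-endian, the bytes at ascending addresses are 29 D4 63 59 EF 46 57 5B.
Read back as little-endian, the first byte is least significant, giving 0x5B5746EF5963D429.

0x5B5746EF5963D429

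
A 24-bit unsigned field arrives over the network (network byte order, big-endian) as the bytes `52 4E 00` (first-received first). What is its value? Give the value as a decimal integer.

5393920

Big-endian stores the most-significant byte at the lowest address.
The bytes are already most-significant first: 0x524E00.
0x524E00 = 5393920.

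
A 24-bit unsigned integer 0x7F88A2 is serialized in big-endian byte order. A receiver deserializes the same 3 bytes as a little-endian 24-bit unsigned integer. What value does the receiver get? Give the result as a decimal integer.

10651775

Stored big-endian, the bytes at ascending addresses are 7F 88 A2.
Read back as little-endian, the first byte is least significant, giving 0xA2887F.
0xA2887F = 10651775.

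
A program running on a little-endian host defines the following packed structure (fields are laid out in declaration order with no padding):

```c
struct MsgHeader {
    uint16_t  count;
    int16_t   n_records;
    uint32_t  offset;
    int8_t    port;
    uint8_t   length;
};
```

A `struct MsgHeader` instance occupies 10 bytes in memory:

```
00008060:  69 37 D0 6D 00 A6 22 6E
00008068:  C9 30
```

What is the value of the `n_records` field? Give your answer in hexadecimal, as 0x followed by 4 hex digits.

`n_records` follows `count` (2 bytes), so it starts at byte offset 2 and occupies 2 bytes.
Bytes at offsets 2..3: D0 6D.
In little-endian order the low byte comes first in memory.
Reassemble most-significant byte first: 6D D0 → 0x6DD0.

0x6DD0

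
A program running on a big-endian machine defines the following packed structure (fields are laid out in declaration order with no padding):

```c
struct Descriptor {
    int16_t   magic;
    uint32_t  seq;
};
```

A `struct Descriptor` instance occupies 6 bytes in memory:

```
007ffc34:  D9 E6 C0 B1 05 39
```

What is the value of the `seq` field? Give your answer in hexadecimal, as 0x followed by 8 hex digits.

`seq` follows `magic` (2 bytes), so it starts at byte offset 2 and occupies 4 bytes.
Bytes at offsets 2..5: C0 B1 05 39.
In big-endian order the high byte comes first in memory.
The bytes are already most-significant first: 0xC0B10539.

0xC0B10539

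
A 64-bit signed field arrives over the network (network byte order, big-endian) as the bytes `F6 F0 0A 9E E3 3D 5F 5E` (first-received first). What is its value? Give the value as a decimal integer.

-653010268435161250

Big-endian: lowest address holds the most-significant byte.
The bytes are already most-significant first: 0xF6F00A9EE33D5F5E.
Top bit is set, so as a signed 64-bit value this is 0xF6F00A9EE33D5F5E − 2^64 = -653010268435161250.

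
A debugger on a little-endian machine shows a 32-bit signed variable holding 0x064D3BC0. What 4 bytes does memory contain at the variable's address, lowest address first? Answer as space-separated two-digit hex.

C0 3B 4D 06

Split into bytes (most-significant first): 06 4D 3B C0.
In little-endian order the low byte comes first in memory.
So at ascending addresses the bytes are C0 3B 4D 06.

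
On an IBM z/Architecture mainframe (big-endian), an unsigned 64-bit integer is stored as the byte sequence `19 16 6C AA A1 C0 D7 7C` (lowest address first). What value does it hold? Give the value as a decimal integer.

Big-endian stores the most-significant byte at the lowest address.
The bytes are already most-significant first: 0x19166CAAA1C0D77C.
0x19166CAAA1C0D77C = 1807751780549842812.

1807751780549842812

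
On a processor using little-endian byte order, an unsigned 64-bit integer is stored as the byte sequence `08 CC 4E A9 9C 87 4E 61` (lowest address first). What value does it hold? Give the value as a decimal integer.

7011690776787602440

Little-endian stores the least-significant byte at the lowest address.
Reassemble most-significant byte first: 61 4E 87 9C A9 4E CC 08 → 0x614E879CA94ECC08.
0x614E879CA94ECC08 = 7011690776787602440.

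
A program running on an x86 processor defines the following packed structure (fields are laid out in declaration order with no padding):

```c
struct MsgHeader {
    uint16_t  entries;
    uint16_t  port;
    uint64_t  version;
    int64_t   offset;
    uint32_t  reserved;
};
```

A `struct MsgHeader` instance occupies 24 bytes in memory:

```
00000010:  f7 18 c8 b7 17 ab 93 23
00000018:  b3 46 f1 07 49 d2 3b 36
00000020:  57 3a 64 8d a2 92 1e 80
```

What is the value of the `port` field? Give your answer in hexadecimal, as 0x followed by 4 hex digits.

0xB7C8

`port` follows `entries` (2 bytes), so it starts at byte offset 2 and occupies 2 bytes.
Bytes at offsets 2..3: C8 B7.
Little-endian stores the least-significant byte at the lowest address.
Reassemble most-significant byte first: B7 C8 → 0xB7C8.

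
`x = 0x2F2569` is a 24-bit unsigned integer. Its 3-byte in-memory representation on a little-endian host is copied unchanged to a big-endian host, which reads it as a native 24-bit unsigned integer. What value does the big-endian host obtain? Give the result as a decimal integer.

Stored little-endian, the bytes at ascending addresses are 69 25 2F.
Read back as big-endian, the last byte is least significant, giving 0x69252F.
0x69252F = 6890799.

6890799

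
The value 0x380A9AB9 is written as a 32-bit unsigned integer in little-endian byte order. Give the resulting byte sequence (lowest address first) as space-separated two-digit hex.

Split into bytes (most-significant first): 38 0A 9A B9.
In little-endian order the low byte comes first in memory.
So at ascending addresses the bytes are B9 9A 0A 38.

B9 9A 0A 38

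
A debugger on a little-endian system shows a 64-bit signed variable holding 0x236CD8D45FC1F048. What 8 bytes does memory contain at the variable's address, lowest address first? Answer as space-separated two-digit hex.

Split into bytes (most-significant first): 23 6C D8 D4 5F C1 F0 48.
Little-endian: lowest address holds the least-significant byte.
So at ascending addresses the bytes are 48 F0 C1 5F D4 D8 6C 23.

48 F0 C1 5F D4 D8 6C 23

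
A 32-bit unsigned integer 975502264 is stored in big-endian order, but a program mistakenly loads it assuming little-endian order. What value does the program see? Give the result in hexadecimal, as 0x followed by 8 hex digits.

0xB8FB243A

975502264 in 32-bit hexadecimal is 0x3A24FBB8.
Stored big-endian, the bytes at ascending addresses are 3A 24 FB B8.
Read back as little-endian, the first byte is least significant, giving 0xB8FB243A.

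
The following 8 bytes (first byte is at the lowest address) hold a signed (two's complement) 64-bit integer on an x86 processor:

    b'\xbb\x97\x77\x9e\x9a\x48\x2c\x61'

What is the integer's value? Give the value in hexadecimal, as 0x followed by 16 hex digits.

0x612C489A9E7797BB

Little-endian stores the least-significant byte at the lowest address.
Reassemble most-significant byte first: 61 2C 48 9A 9E 77 97 BB → 0x612C489A9E7797BB.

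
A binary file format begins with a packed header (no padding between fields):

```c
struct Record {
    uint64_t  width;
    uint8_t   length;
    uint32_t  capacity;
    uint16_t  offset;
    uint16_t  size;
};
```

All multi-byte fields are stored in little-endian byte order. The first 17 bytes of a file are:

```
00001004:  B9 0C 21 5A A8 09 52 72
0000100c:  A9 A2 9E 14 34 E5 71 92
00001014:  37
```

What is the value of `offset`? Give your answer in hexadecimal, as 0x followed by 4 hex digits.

0x71E5

`offset` follows `width` (8 B), `length` (1 B), `capacity` (4 B), so it starts at offset 8 + 1 + 4 = 13 and occupies 2 bytes.
Bytes at offsets 13..14: E5 71.
In little-endian order the low byte comes first in memory.
Reassemble most-significant byte first: 71 E5 → 0x71E5.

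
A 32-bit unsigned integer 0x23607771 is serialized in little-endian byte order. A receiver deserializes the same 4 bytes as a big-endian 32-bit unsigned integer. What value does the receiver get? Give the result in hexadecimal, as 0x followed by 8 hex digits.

Stored little-endian, the bytes at ascending addresses are 71 77 60 23.
Read back as big-endian, the last byte is least significant, giving 0x71776023.

0x71776023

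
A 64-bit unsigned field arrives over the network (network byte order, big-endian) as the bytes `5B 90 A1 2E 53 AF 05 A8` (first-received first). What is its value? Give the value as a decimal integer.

Big-endian stores the most-significant byte at the lowest address.
The bytes are already most-significant first: 0x5B90A12E53AF05A8.
0x5B90A12E53AF05A8 = 6597950674442323368.

6597950674442323368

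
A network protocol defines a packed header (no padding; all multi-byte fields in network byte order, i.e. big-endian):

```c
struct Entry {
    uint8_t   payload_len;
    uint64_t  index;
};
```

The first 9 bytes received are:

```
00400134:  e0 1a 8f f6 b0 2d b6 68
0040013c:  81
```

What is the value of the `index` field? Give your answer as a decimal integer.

`index` follows `payload_len` (1 byte), so it starts at byte offset 1 and occupies 8 bytes.
Bytes at offsets 1..8: 1A 8F F6 B0 2D B6 68 81.
Big-endian stores the most-significant byte at the lowest address.
The bytes are already most-significant first: 0x1A8FF6B02DB66881.
0x1A8FF6B02DB66881 = 1914019603197356161.

1914019603197356161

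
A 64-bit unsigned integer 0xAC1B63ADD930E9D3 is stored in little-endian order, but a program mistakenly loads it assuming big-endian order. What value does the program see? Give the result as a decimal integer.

15269789723051367340

Stored little-endian, the bytes at ascending addresses are D3 E9 30 D9 AD 63 1B AC.
Read back as big-endian, the last byte is least significant, giving 0xD3E930D9AD631BAC.
0xD3E930D9AD631BAC = 15269789723051367340.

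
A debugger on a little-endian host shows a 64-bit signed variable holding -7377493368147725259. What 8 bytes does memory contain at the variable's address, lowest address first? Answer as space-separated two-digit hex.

35 34 C1 8A DE E0 9D 99

Two's complement of -7377493368147725259 in 64 bits: 7377493368147725259 = 0x66621F21753ECBCB; invert → 0x999DE0DE8AC13434; add 1 → 0x999DE0DE8AC13435.
Split into bytes (most-significant first): 99 9D E0 DE 8A C1 34 35.
Little-endian: lowest address holds the least-significant byte.
So at ascending addresses the bytes are 35 34 C1 8A DE E0 9D 99.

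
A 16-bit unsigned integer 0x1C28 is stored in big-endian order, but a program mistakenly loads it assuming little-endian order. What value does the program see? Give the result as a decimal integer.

10268

Stored big-endian, the bytes at ascending addresses are 1C 28.
Read back as little-endian, the first byte is least significant, giving 0x281C.
0x281C = 10268.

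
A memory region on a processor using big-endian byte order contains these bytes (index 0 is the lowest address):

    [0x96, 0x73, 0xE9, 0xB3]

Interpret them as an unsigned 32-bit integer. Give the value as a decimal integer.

2524178867

Big-endian stores the most-significant byte at the lowest address.
The bytes are already most-significant first: 0x9673E9B3.
0x9673E9B3 = 2524178867.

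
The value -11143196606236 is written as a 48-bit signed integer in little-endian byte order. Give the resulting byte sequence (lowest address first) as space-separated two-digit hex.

E4 80 B9 85 DD F5

Two's complement of -11143196606236 in 48 bits: 11143196606236 = 0x0A227A467F1C; invert → 0xF5DD85B980E3; add 1 → 0xF5DD85B980E4.
Split into bytes (most-significant first): F5 DD 85 B9 80 E4.
Little-endian stores the least-significant byte at the lowest address.
So at ascending addresses the bytes are E4 80 B9 85 DD F5.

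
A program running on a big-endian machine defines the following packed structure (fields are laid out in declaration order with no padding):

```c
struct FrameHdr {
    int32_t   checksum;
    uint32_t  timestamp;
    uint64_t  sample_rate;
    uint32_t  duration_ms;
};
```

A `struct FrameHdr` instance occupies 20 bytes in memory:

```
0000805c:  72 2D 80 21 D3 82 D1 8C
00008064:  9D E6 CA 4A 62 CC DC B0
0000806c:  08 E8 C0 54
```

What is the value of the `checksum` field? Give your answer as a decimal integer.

1915584545

`checksum` is the first field, at byte offset 0, occupying 4 bytes.
Bytes at offsets 0..3: 72 2D 80 21.
In big-endian order the high byte comes first in memory.
The bytes are already most-significant first: 0x722D8021.
0x722D8021 = 1915584545.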